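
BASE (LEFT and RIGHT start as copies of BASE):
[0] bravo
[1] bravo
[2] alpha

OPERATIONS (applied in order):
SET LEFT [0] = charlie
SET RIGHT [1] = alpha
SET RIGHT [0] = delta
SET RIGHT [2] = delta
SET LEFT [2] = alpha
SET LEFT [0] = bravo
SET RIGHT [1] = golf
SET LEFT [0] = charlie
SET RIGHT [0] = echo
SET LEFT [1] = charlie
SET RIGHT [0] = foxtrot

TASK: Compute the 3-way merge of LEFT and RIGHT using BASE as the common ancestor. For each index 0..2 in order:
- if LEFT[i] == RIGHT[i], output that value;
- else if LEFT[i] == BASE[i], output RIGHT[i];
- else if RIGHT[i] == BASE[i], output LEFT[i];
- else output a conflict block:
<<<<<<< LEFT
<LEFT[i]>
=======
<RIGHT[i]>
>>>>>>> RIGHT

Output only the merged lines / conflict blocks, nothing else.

Answer: <<<<<<< LEFT
charlie
=======
foxtrot
>>>>>>> RIGHT
<<<<<<< LEFT
charlie
=======
golf
>>>>>>> RIGHT
delta

Derivation:
Final LEFT:  [charlie, charlie, alpha]
Final RIGHT: [foxtrot, golf, delta]
i=0: BASE=bravo L=charlie R=foxtrot all differ -> CONFLICT
i=1: BASE=bravo L=charlie R=golf all differ -> CONFLICT
i=2: L=alpha=BASE, R=delta -> take RIGHT -> delta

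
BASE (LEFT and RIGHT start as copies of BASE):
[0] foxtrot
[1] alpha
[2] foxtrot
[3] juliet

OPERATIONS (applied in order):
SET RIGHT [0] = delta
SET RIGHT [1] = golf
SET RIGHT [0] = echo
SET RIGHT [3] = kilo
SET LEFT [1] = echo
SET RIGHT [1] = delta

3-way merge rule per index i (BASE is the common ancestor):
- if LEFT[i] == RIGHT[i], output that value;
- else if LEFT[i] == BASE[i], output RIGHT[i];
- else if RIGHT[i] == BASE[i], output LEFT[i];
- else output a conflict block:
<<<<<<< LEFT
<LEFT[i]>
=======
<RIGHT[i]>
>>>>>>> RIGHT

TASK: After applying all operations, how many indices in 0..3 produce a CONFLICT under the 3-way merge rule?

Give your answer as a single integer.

Final LEFT:  [foxtrot, echo, foxtrot, juliet]
Final RIGHT: [echo, delta, foxtrot, kilo]
i=0: L=foxtrot=BASE, R=echo -> take RIGHT -> echo
i=1: BASE=alpha L=echo R=delta all differ -> CONFLICT
i=2: L=foxtrot R=foxtrot -> agree -> foxtrot
i=3: L=juliet=BASE, R=kilo -> take RIGHT -> kilo
Conflict count: 1

Answer: 1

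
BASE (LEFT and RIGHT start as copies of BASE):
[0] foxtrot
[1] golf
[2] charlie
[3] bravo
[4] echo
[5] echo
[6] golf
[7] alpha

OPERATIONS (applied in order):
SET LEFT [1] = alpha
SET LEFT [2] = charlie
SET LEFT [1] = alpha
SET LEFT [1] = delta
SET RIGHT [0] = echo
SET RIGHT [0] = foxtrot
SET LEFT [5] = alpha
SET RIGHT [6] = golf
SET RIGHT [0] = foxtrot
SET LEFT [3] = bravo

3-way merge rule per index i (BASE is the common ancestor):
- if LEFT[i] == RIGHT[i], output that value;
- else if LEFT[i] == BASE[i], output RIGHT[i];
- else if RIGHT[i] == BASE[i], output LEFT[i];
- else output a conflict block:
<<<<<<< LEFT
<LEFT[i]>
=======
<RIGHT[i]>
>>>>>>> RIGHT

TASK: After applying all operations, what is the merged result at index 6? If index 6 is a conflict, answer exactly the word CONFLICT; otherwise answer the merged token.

Final LEFT:  [foxtrot, delta, charlie, bravo, echo, alpha, golf, alpha]
Final RIGHT: [foxtrot, golf, charlie, bravo, echo, echo, golf, alpha]
i=0: L=foxtrot R=foxtrot -> agree -> foxtrot
i=1: L=delta, R=golf=BASE -> take LEFT -> delta
i=2: L=charlie R=charlie -> agree -> charlie
i=3: L=bravo R=bravo -> agree -> bravo
i=4: L=echo R=echo -> agree -> echo
i=5: L=alpha, R=echo=BASE -> take LEFT -> alpha
i=6: L=golf R=golf -> agree -> golf
i=7: L=alpha R=alpha -> agree -> alpha
Index 6 -> golf

Answer: golf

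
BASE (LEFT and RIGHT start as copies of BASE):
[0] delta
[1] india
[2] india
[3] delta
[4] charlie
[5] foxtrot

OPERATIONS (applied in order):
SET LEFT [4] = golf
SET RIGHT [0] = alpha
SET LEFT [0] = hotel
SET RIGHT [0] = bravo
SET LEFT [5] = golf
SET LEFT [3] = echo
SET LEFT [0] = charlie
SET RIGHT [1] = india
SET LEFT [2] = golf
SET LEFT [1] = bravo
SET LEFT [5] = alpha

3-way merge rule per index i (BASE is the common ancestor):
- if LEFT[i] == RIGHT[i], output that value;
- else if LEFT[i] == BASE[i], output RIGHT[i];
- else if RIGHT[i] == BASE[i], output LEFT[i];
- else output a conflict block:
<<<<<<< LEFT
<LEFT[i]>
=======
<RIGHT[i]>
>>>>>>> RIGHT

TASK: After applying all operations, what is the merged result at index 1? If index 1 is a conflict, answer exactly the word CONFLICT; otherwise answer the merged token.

Answer: bravo

Derivation:
Final LEFT:  [charlie, bravo, golf, echo, golf, alpha]
Final RIGHT: [bravo, india, india, delta, charlie, foxtrot]
i=0: BASE=delta L=charlie R=bravo all differ -> CONFLICT
i=1: L=bravo, R=india=BASE -> take LEFT -> bravo
i=2: L=golf, R=india=BASE -> take LEFT -> golf
i=3: L=echo, R=delta=BASE -> take LEFT -> echo
i=4: L=golf, R=charlie=BASE -> take LEFT -> golf
i=5: L=alpha, R=foxtrot=BASE -> take LEFT -> alpha
Index 1 -> bravo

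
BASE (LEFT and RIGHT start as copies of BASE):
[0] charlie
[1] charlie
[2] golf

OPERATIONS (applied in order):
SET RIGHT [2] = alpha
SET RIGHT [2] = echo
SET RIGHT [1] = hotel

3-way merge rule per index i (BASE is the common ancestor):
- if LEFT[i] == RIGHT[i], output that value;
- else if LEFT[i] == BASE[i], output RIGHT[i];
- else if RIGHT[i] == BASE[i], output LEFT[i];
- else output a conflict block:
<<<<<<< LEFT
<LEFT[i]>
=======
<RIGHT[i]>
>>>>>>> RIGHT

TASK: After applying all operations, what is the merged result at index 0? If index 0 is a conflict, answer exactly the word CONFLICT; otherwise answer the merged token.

Answer: charlie

Derivation:
Final LEFT:  [charlie, charlie, golf]
Final RIGHT: [charlie, hotel, echo]
i=0: L=charlie R=charlie -> agree -> charlie
i=1: L=charlie=BASE, R=hotel -> take RIGHT -> hotel
i=2: L=golf=BASE, R=echo -> take RIGHT -> echo
Index 0 -> charlie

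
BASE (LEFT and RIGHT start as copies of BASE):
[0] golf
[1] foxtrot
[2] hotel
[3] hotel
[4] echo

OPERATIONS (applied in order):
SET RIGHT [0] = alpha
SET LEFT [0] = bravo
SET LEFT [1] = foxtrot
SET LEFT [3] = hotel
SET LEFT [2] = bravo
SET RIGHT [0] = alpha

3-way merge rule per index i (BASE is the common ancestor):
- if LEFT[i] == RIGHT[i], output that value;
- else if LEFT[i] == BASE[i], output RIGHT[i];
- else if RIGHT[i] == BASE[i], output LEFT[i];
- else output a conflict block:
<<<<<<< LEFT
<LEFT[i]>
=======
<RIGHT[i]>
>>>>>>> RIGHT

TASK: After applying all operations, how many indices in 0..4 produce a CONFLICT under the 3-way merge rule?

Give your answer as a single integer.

Final LEFT:  [bravo, foxtrot, bravo, hotel, echo]
Final RIGHT: [alpha, foxtrot, hotel, hotel, echo]
i=0: BASE=golf L=bravo R=alpha all differ -> CONFLICT
i=1: L=foxtrot R=foxtrot -> agree -> foxtrot
i=2: L=bravo, R=hotel=BASE -> take LEFT -> bravo
i=3: L=hotel R=hotel -> agree -> hotel
i=4: L=echo R=echo -> agree -> echo
Conflict count: 1

Answer: 1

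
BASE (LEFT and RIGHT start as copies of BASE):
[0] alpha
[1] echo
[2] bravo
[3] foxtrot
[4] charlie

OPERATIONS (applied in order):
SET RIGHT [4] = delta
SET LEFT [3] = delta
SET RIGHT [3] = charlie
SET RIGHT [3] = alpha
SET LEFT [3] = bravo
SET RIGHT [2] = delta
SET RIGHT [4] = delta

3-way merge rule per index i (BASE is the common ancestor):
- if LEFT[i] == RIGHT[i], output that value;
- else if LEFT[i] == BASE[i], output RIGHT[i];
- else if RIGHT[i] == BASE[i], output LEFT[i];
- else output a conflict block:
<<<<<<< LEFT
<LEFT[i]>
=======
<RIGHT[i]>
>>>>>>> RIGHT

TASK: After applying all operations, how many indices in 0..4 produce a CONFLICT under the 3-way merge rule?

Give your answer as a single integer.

Final LEFT:  [alpha, echo, bravo, bravo, charlie]
Final RIGHT: [alpha, echo, delta, alpha, delta]
i=0: L=alpha R=alpha -> agree -> alpha
i=1: L=echo R=echo -> agree -> echo
i=2: L=bravo=BASE, R=delta -> take RIGHT -> delta
i=3: BASE=foxtrot L=bravo R=alpha all differ -> CONFLICT
i=4: L=charlie=BASE, R=delta -> take RIGHT -> delta
Conflict count: 1

Answer: 1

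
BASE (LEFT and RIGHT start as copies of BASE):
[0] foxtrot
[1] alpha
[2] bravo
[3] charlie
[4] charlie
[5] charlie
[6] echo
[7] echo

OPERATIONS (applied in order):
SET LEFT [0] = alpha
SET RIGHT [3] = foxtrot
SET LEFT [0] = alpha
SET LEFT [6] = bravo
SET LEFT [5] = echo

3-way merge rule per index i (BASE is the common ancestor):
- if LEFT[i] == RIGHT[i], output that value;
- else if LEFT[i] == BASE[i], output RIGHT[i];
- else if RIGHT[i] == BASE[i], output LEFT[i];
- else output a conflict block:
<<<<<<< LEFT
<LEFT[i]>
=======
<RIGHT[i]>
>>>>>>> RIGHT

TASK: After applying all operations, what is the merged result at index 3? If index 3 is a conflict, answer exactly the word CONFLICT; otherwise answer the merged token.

Answer: foxtrot

Derivation:
Final LEFT:  [alpha, alpha, bravo, charlie, charlie, echo, bravo, echo]
Final RIGHT: [foxtrot, alpha, bravo, foxtrot, charlie, charlie, echo, echo]
i=0: L=alpha, R=foxtrot=BASE -> take LEFT -> alpha
i=1: L=alpha R=alpha -> agree -> alpha
i=2: L=bravo R=bravo -> agree -> bravo
i=3: L=charlie=BASE, R=foxtrot -> take RIGHT -> foxtrot
i=4: L=charlie R=charlie -> agree -> charlie
i=5: L=echo, R=charlie=BASE -> take LEFT -> echo
i=6: L=bravo, R=echo=BASE -> take LEFT -> bravo
i=7: L=echo R=echo -> agree -> echo
Index 3 -> foxtrot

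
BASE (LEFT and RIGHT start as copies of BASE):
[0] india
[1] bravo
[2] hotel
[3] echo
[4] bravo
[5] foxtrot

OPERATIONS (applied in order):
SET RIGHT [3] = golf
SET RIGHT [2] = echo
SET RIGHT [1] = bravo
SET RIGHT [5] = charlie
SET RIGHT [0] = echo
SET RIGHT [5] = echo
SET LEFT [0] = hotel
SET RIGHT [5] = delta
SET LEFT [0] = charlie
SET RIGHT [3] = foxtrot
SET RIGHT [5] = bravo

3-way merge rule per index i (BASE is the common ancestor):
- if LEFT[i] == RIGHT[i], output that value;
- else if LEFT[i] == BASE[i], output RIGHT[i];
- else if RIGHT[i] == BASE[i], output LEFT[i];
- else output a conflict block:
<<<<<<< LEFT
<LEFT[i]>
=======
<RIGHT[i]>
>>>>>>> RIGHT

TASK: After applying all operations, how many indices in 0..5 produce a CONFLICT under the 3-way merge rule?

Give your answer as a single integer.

Final LEFT:  [charlie, bravo, hotel, echo, bravo, foxtrot]
Final RIGHT: [echo, bravo, echo, foxtrot, bravo, bravo]
i=0: BASE=india L=charlie R=echo all differ -> CONFLICT
i=1: L=bravo R=bravo -> agree -> bravo
i=2: L=hotel=BASE, R=echo -> take RIGHT -> echo
i=3: L=echo=BASE, R=foxtrot -> take RIGHT -> foxtrot
i=4: L=bravo R=bravo -> agree -> bravo
i=5: L=foxtrot=BASE, R=bravo -> take RIGHT -> bravo
Conflict count: 1

Answer: 1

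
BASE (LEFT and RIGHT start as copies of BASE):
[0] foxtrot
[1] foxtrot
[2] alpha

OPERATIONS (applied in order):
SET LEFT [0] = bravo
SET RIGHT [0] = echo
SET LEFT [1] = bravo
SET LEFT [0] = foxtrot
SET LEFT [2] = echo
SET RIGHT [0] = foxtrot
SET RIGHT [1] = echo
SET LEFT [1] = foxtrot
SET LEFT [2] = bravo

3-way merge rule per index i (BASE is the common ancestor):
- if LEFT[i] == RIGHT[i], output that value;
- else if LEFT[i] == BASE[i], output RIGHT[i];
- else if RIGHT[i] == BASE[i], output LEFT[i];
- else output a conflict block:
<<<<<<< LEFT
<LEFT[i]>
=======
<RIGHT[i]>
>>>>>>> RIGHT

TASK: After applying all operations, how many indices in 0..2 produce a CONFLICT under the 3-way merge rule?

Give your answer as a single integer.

Final LEFT:  [foxtrot, foxtrot, bravo]
Final RIGHT: [foxtrot, echo, alpha]
i=0: L=foxtrot R=foxtrot -> agree -> foxtrot
i=1: L=foxtrot=BASE, R=echo -> take RIGHT -> echo
i=2: L=bravo, R=alpha=BASE -> take LEFT -> bravo
Conflict count: 0

Answer: 0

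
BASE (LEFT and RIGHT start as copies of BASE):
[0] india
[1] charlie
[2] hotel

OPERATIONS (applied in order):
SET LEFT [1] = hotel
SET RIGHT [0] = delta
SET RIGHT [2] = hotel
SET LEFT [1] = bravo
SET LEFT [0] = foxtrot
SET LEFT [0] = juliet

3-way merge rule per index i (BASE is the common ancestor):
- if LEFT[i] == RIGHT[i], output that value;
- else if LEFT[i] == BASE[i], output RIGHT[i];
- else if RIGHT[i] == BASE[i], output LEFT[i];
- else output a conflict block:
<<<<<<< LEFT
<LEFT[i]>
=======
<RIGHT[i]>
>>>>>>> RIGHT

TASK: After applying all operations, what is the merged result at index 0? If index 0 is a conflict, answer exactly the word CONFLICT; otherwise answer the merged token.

Final LEFT:  [juliet, bravo, hotel]
Final RIGHT: [delta, charlie, hotel]
i=0: BASE=india L=juliet R=delta all differ -> CONFLICT
i=1: L=bravo, R=charlie=BASE -> take LEFT -> bravo
i=2: L=hotel R=hotel -> agree -> hotel
Index 0 -> CONFLICT

Answer: CONFLICT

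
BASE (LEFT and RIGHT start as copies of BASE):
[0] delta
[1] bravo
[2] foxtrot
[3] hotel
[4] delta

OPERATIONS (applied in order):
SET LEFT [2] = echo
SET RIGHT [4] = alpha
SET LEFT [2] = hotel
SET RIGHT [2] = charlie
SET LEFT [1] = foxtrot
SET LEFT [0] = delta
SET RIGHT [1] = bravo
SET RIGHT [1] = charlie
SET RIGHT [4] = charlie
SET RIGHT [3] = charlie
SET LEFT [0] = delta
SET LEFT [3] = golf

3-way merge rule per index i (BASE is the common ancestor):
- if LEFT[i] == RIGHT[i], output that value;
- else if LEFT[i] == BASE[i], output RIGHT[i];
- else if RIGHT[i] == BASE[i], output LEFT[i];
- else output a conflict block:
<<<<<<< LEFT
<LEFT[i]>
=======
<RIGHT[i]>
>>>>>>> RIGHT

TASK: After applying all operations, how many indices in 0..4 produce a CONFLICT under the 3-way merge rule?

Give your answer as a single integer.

Answer: 3

Derivation:
Final LEFT:  [delta, foxtrot, hotel, golf, delta]
Final RIGHT: [delta, charlie, charlie, charlie, charlie]
i=0: L=delta R=delta -> agree -> delta
i=1: BASE=bravo L=foxtrot R=charlie all differ -> CONFLICT
i=2: BASE=foxtrot L=hotel R=charlie all differ -> CONFLICT
i=3: BASE=hotel L=golf R=charlie all differ -> CONFLICT
i=4: L=delta=BASE, R=charlie -> take RIGHT -> charlie
Conflict count: 3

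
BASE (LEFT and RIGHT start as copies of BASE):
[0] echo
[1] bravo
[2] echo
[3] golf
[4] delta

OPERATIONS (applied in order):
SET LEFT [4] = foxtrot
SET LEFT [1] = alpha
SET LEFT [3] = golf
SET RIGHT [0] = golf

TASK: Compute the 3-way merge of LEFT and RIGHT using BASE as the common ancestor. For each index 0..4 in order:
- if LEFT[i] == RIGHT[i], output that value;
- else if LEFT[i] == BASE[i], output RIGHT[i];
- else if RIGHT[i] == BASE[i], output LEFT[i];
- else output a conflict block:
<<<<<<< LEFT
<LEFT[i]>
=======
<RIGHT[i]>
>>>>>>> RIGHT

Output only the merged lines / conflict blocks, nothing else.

Final LEFT:  [echo, alpha, echo, golf, foxtrot]
Final RIGHT: [golf, bravo, echo, golf, delta]
i=0: L=echo=BASE, R=golf -> take RIGHT -> golf
i=1: L=alpha, R=bravo=BASE -> take LEFT -> alpha
i=2: L=echo R=echo -> agree -> echo
i=3: L=golf R=golf -> agree -> golf
i=4: L=foxtrot, R=delta=BASE -> take LEFT -> foxtrot

Answer: golf
alpha
echo
golf
foxtrot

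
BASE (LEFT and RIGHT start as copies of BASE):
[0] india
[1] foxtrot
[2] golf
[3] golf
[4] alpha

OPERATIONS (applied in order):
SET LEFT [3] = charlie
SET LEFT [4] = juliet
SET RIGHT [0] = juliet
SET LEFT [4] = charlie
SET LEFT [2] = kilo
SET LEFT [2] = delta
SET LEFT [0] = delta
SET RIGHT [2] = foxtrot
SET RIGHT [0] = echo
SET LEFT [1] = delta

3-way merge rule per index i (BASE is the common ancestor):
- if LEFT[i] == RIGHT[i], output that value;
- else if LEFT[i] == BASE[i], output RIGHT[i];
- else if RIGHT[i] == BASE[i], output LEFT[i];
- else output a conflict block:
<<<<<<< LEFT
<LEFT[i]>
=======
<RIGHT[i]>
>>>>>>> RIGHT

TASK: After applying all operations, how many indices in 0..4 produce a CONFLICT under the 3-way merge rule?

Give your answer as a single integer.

Answer: 2

Derivation:
Final LEFT:  [delta, delta, delta, charlie, charlie]
Final RIGHT: [echo, foxtrot, foxtrot, golf, alpha]
i=0: BASE=india L=delta R=echo all differ -> CONFLICT
i=1: L=delta, R=foxtrot=BASE -> take LEFT -> delta
i=2: BASE=golf L=delta R=foxtrot all differ -> CONFLICT
i=3: L=charlie, R=golf=BASE -> take LEFT -> charlie
i=4: L=charlie, R=alpha=BASE -> take LEFT -> charlie
Conflict count: 2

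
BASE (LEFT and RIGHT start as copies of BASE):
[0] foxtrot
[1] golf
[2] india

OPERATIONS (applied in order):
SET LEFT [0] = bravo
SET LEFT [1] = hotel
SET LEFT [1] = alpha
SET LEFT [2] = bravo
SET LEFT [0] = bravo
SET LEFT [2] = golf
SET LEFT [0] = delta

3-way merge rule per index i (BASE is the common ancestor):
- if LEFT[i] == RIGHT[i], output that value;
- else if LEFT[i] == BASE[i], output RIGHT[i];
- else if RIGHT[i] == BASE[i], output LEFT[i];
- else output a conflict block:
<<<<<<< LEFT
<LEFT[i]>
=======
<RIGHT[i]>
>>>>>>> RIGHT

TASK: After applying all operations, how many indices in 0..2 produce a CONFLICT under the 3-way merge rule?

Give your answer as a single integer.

Final LEFT:  [delta, alpha, golf]
Final RIGHT: [foxtrot, golf, india]
i=0: L=delta, R=foxtrot=BASE -> take LEFT -> delta
i=1: L=alpha, R=golf=BASE -> take LEFT -> alpha
i=2: L=golf, R=india=BASE -> take LEFT -> golf
Conflict count: 0

Answer: 0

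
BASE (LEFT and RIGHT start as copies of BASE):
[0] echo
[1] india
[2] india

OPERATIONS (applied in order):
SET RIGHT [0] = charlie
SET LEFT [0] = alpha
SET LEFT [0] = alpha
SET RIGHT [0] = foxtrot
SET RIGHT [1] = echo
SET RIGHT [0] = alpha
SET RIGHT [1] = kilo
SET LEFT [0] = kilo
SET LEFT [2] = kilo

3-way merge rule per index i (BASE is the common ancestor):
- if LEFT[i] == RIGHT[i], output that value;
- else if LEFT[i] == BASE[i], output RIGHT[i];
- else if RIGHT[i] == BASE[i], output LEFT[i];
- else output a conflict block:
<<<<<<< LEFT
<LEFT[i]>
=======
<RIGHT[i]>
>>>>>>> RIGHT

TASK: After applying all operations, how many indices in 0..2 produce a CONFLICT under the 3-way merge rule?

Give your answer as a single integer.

Answer: 1

Derivation:
Final LEFT:  [kilo, india, kilo]
Final RIGHT: [alpha, kilo, india]
i=0: BASE=echo L=kilo R=alpha all differ -> CONFLICT
i=1: L=india=BASE, R=kilo -> take RIGHT -> kilo
i=2: L=kilo, R=india=BASE -> take LEFT -> kilo
Conflict count: 1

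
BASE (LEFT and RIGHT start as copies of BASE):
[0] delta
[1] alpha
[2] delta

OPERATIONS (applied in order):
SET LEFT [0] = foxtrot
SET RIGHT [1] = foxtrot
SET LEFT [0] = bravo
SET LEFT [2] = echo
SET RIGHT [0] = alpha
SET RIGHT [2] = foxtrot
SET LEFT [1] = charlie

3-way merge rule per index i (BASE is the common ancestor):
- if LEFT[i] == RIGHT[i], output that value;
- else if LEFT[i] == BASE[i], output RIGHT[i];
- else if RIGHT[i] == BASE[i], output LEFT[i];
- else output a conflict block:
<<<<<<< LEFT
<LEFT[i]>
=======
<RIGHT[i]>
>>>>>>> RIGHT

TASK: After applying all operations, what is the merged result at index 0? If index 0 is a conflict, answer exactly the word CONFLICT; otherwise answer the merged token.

Answer: CONFLICT

Derivation:
Final LEFT:  [bravo, charlie, echo]
Final RIGHT: [alpha, foxtrot, foxtrot]
i=0: BASE=delta L=bravo R=alpha all differ -> CONFLICT
i=1: BASE=alpha L=charlie R=foxtrot all differ -> CONFLICT
i=2: BASE=delta L=echo R=foxtrot all differ -> CONFLICT
Index 0 -> CONFLICT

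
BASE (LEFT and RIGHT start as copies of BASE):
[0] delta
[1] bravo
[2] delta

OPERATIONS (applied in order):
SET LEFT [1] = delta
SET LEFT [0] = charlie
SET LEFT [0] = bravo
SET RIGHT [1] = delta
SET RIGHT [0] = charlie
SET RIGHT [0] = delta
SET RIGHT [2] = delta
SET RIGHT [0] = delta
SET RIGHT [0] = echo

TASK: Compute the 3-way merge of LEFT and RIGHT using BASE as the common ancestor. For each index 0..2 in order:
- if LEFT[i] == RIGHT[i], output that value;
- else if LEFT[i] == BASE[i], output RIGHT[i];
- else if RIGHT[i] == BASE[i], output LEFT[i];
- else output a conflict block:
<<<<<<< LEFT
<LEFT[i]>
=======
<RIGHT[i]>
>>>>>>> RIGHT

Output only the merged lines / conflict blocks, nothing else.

Final LEFT:  [bravo, delta, delta]
Final RIGHT: [echo, delta, delta]
i=0: BASE=delta L=bravo R=echo all differ -> CONFLICT
i=1: L=delta R=delta -> agree -> delta
i=2: L=delta R=delta -> agree -> delta

Answer: <<<<<<< LEFT
bravo
=======
echo
>>>>>>> RIGHT
delta
delta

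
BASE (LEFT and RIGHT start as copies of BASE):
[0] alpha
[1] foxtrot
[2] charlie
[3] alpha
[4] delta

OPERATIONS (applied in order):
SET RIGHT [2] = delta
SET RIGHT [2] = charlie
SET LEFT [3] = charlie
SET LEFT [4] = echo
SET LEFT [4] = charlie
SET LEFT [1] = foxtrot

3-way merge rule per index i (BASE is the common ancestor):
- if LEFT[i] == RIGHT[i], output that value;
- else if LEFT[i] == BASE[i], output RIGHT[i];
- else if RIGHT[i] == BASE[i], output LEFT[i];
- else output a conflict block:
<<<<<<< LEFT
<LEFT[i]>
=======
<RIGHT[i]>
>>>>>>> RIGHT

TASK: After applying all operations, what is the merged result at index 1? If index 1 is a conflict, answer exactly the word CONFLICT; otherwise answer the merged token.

Final LEFT:  [alpha, foxtrot, charlie, charlie, charlie]
Final RIGHT: [alpha, foxtrot, charlie, alpha, delta]
i=0: L=alpha R=alpha -> agree -> alpha
i=1: L=foxtrot R=foxtrot -> agree -> foxtrot
i=2: L=charlie R=charlie -> agree -> charlie
i=3: L=charlie, R=alpha=BASE -> take LEFT -> charlie
i=4: L=charlie, R=delta=BASE -> take LEFT -> charlie
Index 1 -> foxtrot

Answer: foxtrot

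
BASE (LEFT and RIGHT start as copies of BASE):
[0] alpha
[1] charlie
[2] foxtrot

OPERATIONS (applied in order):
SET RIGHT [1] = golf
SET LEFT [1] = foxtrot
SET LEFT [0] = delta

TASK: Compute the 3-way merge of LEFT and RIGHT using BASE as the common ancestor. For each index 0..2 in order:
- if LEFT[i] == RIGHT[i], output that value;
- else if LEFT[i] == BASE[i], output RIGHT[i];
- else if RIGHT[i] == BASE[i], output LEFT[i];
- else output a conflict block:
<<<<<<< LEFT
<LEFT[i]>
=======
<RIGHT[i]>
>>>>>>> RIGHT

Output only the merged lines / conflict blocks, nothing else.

Final LEFT:  [delta, foxtrot, foxtrot]
Final RIGHT: [alpha, golf, foxtrot]
i=0: L=delta, R=alpha=BASE -> take LEFT -> delta
i=1: BASE=charlie L=foxtrot R=golf all differ -> CONFLICT
i=2: L=foxtrot R=foxtrot -> agree -> foxtrot

Answer: delta
<<<<<<< LEFT
foxtrot
=======
golf
>>>>>>> RIGHT
foxtrot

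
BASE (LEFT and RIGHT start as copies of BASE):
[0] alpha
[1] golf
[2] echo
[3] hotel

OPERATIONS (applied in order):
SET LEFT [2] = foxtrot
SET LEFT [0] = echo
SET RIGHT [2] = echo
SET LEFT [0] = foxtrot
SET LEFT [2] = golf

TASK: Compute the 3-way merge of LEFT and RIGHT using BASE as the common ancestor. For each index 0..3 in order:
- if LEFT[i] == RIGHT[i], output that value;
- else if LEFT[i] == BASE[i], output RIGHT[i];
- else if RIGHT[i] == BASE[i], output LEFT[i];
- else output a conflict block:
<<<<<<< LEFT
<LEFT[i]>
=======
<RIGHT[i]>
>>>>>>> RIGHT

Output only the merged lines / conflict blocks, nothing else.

Final LEFT:  [foxtrot, golf, golf, hotel]
Final RIGHT: [alpha, golf, echo, hotel]
i=0: L=foxtrot, R=alpha=BASE -> take LEFT -> foxtrot
i=1: L=golf R=golf -> agree -> golf
i=2: L=golf, R=echo=BASE -> take LEFT -> golf
i=3: L=hotel R=hotel -> agree -> hotel

Answer: foxtrot
golf
golf
hotel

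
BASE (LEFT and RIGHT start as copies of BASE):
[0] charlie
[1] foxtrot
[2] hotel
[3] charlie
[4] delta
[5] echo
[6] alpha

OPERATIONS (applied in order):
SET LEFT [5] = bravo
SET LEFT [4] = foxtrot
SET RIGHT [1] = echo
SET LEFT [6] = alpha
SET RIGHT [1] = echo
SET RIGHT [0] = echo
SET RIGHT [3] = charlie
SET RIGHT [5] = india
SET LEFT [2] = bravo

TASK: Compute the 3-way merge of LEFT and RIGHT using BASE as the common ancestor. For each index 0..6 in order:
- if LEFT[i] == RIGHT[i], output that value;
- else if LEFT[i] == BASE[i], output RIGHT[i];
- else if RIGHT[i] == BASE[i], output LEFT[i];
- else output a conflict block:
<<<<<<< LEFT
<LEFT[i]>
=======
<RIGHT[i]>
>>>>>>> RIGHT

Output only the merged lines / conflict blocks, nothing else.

Final LEFT:  [charlie, foxtrot, bravo, charlie, foxtrot, bravo, alpha]
Final RIGHT: [echo, echo, hotel, charlie, delta, india, alpha]
i=0: L=charlie=BASE, R=echo -> take RIGHT -> echo
i=1: L=foxtrot=BASE, R=echo -> take RIGHT -> echo
i=2: L=bravo, R=hotel=BASE -> take LEFT -> bravo
i=3: L=charlie R=charlie -> agree -> charlie
i=4: L=foxtrot, R=delta=BASE -> take LEFT -> foxtrot
i=5: BASE=echo L=bravo R=india all differ -> CONFLICT
i=6: L=alpha R=alpha -> agree -> alpha

Answer: echo
echo
bravo
charlie
foxtrot
<<<<<<< LEFT
bravo
=======
india
>>>>>>> RIGHT
alpha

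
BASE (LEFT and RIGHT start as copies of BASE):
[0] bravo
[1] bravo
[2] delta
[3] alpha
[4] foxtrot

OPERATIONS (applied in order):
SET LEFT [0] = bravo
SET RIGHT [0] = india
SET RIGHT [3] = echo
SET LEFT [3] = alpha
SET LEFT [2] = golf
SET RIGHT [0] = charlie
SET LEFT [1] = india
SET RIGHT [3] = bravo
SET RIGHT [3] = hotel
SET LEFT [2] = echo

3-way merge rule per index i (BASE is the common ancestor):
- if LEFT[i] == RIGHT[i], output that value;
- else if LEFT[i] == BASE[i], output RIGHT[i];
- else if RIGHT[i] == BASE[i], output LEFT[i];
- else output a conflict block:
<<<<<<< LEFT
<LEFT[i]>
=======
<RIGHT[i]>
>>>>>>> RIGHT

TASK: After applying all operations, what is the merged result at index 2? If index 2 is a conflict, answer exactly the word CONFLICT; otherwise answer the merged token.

Final LEFT:  [bravo, india, echo, alpha, foxtrot]
Final RIGHT: [charlie, bravo, delta, hotel, foxtrot]
i=0: L=bravo=BASE, R=charlie -> take RIGHT -> charlie
i=1: L=india, R=bravo=BASE -> take LEFT -> india
i=2: L=echo, R=delta=BASE -> take LEFT -> echo
i=3: L=alpha=BASE, R=hotel -> take RIGHT -> hotel
i=4: L=foxtrot R=foxtrot -> agree -> foxtrot
Index 2 -> echo

Answer: echo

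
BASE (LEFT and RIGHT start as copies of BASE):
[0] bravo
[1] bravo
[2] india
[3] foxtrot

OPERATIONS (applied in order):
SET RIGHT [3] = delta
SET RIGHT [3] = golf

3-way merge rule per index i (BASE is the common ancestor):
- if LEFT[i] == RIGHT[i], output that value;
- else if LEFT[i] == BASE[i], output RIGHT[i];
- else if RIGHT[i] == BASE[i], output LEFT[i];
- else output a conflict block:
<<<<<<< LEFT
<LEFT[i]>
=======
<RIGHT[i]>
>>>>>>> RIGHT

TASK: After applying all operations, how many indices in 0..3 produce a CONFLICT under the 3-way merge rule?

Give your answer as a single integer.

Final LEFT:  [bravo, bravo, india, foxtrot]
Final RIGHT: [bravo, bravo, india, golf]
i=0: L=bravo R=bravo -> agree -> bravo
i=1: L=bravo R=bravo -> agree -> bravo
i=2: L=india R=india -> agree -> india
i=3: L=foxtrot=BASE, R=golf -> take RIGHT -> golf
Conflict count: 0

Answer: 0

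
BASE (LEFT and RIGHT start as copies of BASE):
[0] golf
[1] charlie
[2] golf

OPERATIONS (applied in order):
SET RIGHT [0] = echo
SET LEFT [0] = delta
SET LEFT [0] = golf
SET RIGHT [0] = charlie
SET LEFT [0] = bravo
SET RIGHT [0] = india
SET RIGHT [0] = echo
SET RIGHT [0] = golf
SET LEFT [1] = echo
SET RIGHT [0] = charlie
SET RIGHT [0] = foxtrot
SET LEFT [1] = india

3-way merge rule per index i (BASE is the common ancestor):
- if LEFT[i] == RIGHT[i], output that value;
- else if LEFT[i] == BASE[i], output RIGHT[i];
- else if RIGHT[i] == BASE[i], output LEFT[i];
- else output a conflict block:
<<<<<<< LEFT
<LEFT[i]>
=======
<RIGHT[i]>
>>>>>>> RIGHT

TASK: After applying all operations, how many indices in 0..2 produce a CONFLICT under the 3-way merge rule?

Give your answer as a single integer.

Final LEFT:  [bravo, india, golf]
Final RIGHT: [foxtrot, charlie, golf]
i=0: BASE=golf L=bravo R=foxtrot all differ -> CONFLICT
i=1: L=india, R=charlie=BASE -> take LEFT -> india
i=2: L=golf R=golf -> agree -> golf
Conflict count: 1

Answer: 1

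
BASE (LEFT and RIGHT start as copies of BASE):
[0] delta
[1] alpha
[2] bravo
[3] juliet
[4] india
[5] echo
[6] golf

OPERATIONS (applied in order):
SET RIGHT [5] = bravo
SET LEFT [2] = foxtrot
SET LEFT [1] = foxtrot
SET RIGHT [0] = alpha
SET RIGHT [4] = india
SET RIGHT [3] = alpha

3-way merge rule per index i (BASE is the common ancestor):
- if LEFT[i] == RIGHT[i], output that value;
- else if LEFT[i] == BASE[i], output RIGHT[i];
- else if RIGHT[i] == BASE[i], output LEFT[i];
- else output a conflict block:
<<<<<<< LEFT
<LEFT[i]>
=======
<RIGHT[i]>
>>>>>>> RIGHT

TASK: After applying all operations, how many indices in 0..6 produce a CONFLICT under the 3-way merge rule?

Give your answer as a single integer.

Final LEFT:  [delta, foxtrot, foxtrot, juliet, india, echo, golf]
Final RIGHT: [alpha, alpha, bravo, alpha, india, bravo, golf]
i=0: L=delta=BASE, R=alpha -> take RIGHT -> alpha
i=1: L=foxtrot, R=alpha=BASE -> take LEFT -> foxtrot
i=2: L=foxtrot, R=bravo=BASE -> take LEFT -> foxtrot
i=3: L=juliet=BASE, R=alpha -> take RIGHT -> alpha
i=4: L=india R=india -> agree -> india
i=5: L=echo=BASE, R=bravo -> take RIGHT -> bravo
i=6: L=golf R=golf -> agree -> golf
Conflict count: 0

Answer: 0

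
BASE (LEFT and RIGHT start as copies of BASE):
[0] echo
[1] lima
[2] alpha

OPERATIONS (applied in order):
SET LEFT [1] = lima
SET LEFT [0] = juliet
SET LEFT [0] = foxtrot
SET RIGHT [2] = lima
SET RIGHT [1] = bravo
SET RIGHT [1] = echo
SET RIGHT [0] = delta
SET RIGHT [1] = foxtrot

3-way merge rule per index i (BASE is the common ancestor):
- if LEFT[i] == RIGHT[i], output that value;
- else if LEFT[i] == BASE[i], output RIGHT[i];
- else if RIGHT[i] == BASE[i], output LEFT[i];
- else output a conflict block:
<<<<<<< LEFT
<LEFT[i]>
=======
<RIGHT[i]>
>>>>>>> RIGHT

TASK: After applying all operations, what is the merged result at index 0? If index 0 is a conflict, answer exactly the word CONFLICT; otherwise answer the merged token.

Answer: CONFLICT

Derivation:
Final LEFT:  [foxtrot, lima, alpha]
Final RIGHT: [delta, foxtrot, lima]
i=0: BASE=echo L=foxtrot R=delta all differ -> CONFLICT
i=1: L=lima=BASE, R=foxtrot -> take RIGHT -> foxtrot
i=2: L=alpha=BASE, R=lima -> take RIGHT -> lima
Index 0 -> CONFLICT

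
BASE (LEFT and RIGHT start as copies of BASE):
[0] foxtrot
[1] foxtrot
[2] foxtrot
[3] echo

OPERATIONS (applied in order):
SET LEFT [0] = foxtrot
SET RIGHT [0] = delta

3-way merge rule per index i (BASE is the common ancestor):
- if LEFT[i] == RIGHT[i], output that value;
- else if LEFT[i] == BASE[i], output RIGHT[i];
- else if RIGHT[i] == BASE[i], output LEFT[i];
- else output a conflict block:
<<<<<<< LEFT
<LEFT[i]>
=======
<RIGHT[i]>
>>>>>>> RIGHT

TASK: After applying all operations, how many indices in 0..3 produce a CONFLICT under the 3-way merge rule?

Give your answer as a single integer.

Final LEFT:  [foxtrot, foxtrot, foxtrot, echo]
Final RIGHT: [delta, foxtrot, foxtrot, echo]
i=0: L=foxtrot=BASE, R=delta -> take RIGHT -> delta
i=1: L=foxtrot R=foxtrot -> agree -> foxtrot
i=2: L=foxtrot R=foxtrot -> agree -> foxtrot
i=3: L=echo R=echo -> agree -> echo
Conflict count: 0

Answer: 0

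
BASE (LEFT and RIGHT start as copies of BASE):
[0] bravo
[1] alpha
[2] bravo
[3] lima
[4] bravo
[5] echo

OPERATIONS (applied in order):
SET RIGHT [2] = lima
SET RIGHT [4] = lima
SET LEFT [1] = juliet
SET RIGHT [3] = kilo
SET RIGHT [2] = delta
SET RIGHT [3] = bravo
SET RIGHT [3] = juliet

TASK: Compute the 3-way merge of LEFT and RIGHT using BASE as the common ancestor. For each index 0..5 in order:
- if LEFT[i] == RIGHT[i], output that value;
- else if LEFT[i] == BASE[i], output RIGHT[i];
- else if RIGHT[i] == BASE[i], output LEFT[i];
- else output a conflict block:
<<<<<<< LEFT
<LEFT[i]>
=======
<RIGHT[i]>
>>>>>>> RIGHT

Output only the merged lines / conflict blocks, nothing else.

Answer: bravo
juliet
delta
juliet
lima
echo

Derivation:
Final LEFT:  [bravo, juliet, bravo, lima, bravo, echo]
Final RIGHT: [bravo, alpha, delta, juliet, lima, echo]
i=0: L=bravo R=bravo -> agree -> bravo
i=1: L=juliet, R=alpha=BASE -> take LEFT -> juliet
i=2: L=bravo=BASE, R=delta -> take RIGHT -> delta
i=3: L=lima=BASE, R=juliet -> take RIGHT -> juliet
i=4: L=bravo=BASE, R=lima -> take RIGHT -> lima
i=5: L=echo R=echo -> agree -> echo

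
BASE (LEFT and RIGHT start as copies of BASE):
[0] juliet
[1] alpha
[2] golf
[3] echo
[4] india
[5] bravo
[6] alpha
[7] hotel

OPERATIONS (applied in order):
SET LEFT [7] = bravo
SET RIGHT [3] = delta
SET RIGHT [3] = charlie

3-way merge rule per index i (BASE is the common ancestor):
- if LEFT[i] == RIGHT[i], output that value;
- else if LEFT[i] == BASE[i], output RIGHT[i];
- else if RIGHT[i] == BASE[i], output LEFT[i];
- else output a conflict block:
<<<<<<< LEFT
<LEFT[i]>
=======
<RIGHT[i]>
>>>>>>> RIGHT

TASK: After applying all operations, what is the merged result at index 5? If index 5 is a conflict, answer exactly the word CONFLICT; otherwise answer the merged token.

Final LEFT:  [juliet, alpha, golf, echo, india, bravo, alpha, bravo]
Final RIGHT: [juliet, alpha, golf, charlie, india, bravo, alpha, hotel]
i=0: L=juliet R=juliet -> agree -> juliet
i=1: L=alpha R=alpha -> agree -> alpha
i=2: L=golf R=golf -> agree -> golf
i=3: L=echo=BASE, R=charlie -> take RIGHT -> charlie
i=4: L=india R=india -> agree -> india
i=5: L=bravo R=bravo -> agree -> bravo
i=6: L=alpha R=alpha -> agree -> alpha
i=7: L=bravo, R=hotel=BASE -> take LEFT -> bravo
Index 5 -> bravo

Answer: bravo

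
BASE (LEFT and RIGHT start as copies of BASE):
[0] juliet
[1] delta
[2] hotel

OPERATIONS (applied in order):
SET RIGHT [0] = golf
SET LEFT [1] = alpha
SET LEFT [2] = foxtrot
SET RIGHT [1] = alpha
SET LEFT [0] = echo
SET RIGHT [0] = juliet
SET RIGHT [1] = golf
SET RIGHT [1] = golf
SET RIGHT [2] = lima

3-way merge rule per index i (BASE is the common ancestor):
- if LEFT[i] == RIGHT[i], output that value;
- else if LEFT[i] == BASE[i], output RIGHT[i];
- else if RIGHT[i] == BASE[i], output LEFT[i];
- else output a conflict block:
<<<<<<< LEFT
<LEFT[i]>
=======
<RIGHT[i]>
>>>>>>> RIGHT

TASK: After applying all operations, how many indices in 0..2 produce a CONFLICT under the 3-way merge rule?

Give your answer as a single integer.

Final LEFT:  [echo, alpha, foxtrot]
Final RIGHT: [juliet, golf, lima]
i=0: L=echo, R=juliet=BASE -> take LEFT -> echo
i=1: BASE=delta L=alpha R=golf all differ -> CONFLICT
i=2: BASE=hotel L=foxtrot R=lima all differ -> CONFLICT
Conflict count: 2

Answer: 2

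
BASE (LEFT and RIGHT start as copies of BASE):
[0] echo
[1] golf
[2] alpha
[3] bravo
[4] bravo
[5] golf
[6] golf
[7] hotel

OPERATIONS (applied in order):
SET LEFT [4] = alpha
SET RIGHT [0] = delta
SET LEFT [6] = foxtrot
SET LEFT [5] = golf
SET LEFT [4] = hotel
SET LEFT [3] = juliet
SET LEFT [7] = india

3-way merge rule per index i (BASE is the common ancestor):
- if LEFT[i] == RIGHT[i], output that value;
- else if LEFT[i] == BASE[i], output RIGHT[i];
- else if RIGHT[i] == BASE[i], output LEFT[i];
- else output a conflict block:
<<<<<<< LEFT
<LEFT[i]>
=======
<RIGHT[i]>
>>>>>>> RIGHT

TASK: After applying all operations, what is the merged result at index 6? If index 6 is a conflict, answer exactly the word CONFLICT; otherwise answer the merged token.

Answer: foxtrot

Derivation:
Final LEFT:  [echo, golf, alpha, juliet, hotel, golf, foxtrot, india]
Final RIGHT: [delta, golf, alpha, bravo, bravo, golf, golf, hotel]
i=0: L=echo=BASE, R=delta -> take RIGHT -> delta
i=1: L=golf R=golf -> agree -> golf
i=2: L=alpha R=alpha -> agree -> alpha
i=3: L=juliet, R=bravo=BASE -> take LEFT -> juliet
i=4: L=hotel, R=bravo=BASE -> take LEFT -> hotel
i=5: L=golf R=golf -> agree -> golf
i=6: L=foxtrot, R=golf=BASE -> take LEFT -> foxtrot
i=7: L=india, R=hotel=BASE -> take LEFT -> india
Index 6 -> foxtrot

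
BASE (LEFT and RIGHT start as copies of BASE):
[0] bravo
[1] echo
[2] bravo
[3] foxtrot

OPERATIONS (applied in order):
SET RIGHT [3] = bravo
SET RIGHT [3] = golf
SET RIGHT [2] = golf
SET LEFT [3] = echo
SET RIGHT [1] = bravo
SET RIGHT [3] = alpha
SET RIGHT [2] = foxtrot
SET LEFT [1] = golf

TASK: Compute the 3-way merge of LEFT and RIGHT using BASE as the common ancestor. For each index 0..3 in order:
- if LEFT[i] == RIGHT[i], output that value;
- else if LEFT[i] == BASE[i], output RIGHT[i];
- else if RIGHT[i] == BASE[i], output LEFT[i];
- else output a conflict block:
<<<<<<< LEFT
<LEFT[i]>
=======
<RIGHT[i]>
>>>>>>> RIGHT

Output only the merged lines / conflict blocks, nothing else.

Final LEFT:  [bravo, golf, bravo, echo]
Final RIGHT: [bravo, bravo, foxtrot, alpha]
i=0: L=bravo R=bravo -> agree -> bravo
i=1: BASE=echo L=golf R=bravo all differ -> CONFLICT
i=2: L=bravo=BASE, R=foxtrot -> take RIGHT -> foxtrot
i=3: BASE=foxtrot L=echo R=alpha all differ -> CONFLICT

Answer: bravo
<<<<<<< LEFT
golf
=======
bravo
>>>>>>> RIGHT
foxtrot
<<<<<<< LEFT
echo
=======
alpha
>>>>>>> RIGHT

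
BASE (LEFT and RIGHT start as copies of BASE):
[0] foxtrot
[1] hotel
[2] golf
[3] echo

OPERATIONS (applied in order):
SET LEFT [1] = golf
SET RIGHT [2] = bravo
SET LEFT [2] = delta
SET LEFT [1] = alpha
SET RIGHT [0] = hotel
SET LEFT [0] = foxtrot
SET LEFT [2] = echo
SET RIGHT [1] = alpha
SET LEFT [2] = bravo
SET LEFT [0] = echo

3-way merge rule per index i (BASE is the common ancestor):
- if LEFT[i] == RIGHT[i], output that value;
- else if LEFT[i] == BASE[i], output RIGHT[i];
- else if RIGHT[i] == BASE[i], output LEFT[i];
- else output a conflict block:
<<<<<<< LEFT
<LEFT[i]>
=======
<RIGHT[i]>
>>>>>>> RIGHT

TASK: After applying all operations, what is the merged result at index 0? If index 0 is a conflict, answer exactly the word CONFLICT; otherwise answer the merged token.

Final LEFT:  [echo, alpha, bravo, echo]
Final RIGHT: [hotel, alpha, bravo, echo]
i=0: BASE=foxtrot L=echo R=hotel all differ -> CONFLICT
i=1: L=alpha R=alpha -> agree -> alpha
i=2: L=bravo R=bravo -> agree -> bravo
i=3: L=echo R=echo -> agree -> echo
Index 0 -> CONFLICT

Answer: CONFLICT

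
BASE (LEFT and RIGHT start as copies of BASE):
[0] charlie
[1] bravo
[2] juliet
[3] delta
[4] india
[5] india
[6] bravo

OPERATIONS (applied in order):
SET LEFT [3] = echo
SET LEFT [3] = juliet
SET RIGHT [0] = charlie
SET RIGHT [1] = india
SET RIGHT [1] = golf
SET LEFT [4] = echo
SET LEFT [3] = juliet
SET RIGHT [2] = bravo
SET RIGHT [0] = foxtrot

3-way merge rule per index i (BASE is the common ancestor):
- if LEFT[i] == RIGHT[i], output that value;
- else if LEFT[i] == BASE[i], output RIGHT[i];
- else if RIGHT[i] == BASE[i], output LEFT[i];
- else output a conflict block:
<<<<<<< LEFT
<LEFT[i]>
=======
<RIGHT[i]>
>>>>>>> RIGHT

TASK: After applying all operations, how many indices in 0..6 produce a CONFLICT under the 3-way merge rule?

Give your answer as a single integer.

Final LEFT:  [charlie, bravo, juliet, juliet, echo, india, bravo]
Final RIGHT: [foxtrot, golf, bravo, delta, india, india, bravo]
i=0: L=charlie=BASE, R=foxtrot -> take RIGHT -> foxtrot
i=1: L=bravo=BASE, R=golf -> take RIGHT -> golf
i=2: L=juliet=BASE, R=bravo -> take RIGHT -> bravo
i=3: L=juliet, R=delta=BASE -> take LEFT -> juliet
i=4: L=echo, R=india=BASE -> take LEFT -> echo
i=5: L=india R=india -> agree -> india
i=6: L=bravo R=bravo -> agree -> bravo
Conflict count: 0

Answer: 0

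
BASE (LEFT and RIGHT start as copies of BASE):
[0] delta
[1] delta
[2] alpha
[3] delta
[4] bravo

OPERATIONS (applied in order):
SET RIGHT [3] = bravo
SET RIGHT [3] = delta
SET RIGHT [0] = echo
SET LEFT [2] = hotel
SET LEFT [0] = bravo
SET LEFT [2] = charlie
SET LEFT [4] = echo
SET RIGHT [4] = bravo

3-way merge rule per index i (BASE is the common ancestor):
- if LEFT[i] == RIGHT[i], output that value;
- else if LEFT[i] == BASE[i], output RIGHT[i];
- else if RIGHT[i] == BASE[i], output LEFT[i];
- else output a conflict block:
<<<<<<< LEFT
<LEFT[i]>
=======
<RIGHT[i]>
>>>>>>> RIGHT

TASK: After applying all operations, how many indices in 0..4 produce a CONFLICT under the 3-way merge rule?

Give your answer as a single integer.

Final LEFT:  [bravo, delta, charlie, delta, echo]
Final RIGHT: [echo, delta, alpha, delta, bravo]
i=0: BASE=delta L=bravo R=echo all differ -> CONFLICT
i=1: L=delta R=delta -> agree -> delta
i=2: L=charlie, R=alpha=BASE -> take LEFT -> charlie
i=3: L=delta R=delta -> agree -> delta
i=4: L=echo, R=bravo=BASE -> take LEFT -> echo
Conflict count: 1

Answer: 1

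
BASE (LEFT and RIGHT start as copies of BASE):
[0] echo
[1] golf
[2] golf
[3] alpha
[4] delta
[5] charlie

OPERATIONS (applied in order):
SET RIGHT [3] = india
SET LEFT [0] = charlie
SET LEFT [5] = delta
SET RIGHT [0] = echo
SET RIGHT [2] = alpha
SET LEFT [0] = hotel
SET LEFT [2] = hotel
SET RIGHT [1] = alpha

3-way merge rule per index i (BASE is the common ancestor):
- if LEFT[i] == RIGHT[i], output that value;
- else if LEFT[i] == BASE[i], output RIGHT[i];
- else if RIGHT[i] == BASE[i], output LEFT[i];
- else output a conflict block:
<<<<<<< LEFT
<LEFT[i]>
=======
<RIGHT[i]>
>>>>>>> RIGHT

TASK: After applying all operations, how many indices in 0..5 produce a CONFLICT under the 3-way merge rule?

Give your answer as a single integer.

Answer: 1

Derivation:
Final LEFT:  [hotel, golf, hotel, alpha, delta, delta]
Final RIGHT: [echo, alpha, alpha, india, delta, charlie]
i=0: L=hotel, R=echo=BASE -> take LEFT -> hotel
i=1: L=golf=BASE, R=alpha -> take RIGHT -> alpha
i=2: BASE=golf L=hotel R=alpha all differ -> CONFLICT
i=3: L=alpha=BASE, R=india -> take RIGHT -> india
i=4: L=delta R=delta -> agree -> delta
i=5: L=delta, R=charlie=BASE -> take LEFT -> delta
Conflict count: 1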